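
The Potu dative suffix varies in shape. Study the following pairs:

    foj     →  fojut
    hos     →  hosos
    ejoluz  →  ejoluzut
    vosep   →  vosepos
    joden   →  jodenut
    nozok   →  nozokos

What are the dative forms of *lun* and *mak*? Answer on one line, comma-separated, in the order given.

The suffix is conditioned by the final consonant: -os when the stem ends in a voiceless consonant (*hos*, *vosep*, *nozok*); -ut when the stem ends in a voiced consonant (*foj*, *ejoluz*, *joden*).
*lun*: final consonant = /n/, voiced → -ut → *lunut*.
The final consonant of *mak* is /k/, which is voiceless, so the suffix is -os, giving *makos*.

lunut, makos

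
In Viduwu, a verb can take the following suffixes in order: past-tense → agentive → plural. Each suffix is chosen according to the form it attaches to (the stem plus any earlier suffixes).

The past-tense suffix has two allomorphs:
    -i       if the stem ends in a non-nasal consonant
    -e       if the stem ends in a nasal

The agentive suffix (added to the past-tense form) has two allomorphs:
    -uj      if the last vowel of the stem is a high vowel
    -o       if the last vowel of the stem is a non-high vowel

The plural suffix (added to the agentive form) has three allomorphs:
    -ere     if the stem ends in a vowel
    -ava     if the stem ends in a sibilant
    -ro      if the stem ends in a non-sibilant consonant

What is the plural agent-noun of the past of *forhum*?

*forhum*: final consonant = /m/, a nasal → -e → *forhume*.
The past-tense form *forhume*: last vowel = /e/, a non-high vowel → -o → *forhumeo*.
Since the final sound of the agentive form *forhumeo* is /o/ (a vowel), it takes -ere, giving *forhumeoere*.

forhumeoere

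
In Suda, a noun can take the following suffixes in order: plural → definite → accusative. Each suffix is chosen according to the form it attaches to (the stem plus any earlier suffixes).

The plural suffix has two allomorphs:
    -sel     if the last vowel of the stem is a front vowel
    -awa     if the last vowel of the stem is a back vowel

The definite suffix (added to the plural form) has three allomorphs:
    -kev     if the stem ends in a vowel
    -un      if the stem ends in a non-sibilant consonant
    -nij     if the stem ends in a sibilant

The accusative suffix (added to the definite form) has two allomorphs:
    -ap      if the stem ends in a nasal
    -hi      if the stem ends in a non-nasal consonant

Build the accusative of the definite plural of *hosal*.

*hosal* — last vowel /a/ (a back vowel) → -awa → *hosalawa*.
The plural form *hosalawa*: final sound = /a/, a vowel → -kev → *hosalawakev*.
The definite form *hosalawakev*: final consonant = /v/, non-nasal → -hi → *hosalawakevhi*.

hosalawakevhi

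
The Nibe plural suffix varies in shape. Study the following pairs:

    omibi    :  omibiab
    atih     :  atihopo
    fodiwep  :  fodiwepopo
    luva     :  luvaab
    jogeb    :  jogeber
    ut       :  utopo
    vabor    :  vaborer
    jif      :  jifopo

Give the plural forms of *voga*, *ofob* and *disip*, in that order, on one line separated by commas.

vogaab, ofober, disipopo

The pattern is voicing of the final sound: -opo when the stem ends in a voiceless consonant (*atih*, *fodiwep*, *ut*, *jif*); -er when the stem ends in a voiced consonant (*jogeb*, *vabor*); -ab when the stem ends in a vowel (*omibi*, *luva*).
Since the final sound of *voga* is /a/ (a vowel), it takes -ab, giving *vogaab*.
Since the final sound of *ofob* is /b/ (a voiced consonant), it takes -er, giving *ofober*.
*disip* — final sound /p/ (a voiceless consonant) → -opo → *disipopo*.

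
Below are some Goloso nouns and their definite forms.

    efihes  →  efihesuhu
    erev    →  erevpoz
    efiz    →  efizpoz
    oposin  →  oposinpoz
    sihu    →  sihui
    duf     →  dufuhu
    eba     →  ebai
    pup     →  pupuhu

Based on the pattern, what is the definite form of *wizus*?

wizusuhu

Looking at the final sound of each stem: -uhu when the stem ends in a voiceless consonant (*efihes*, *duf*, *pup*); -poz when the stem ends in a voiced consonant (*erev*, *efiz*, *oposin*); -i when the stem ends in a vowel (*sihu*, *eba*).
*wizus*: final sound = /s/, a voiceless consonant → -uhu → *wizusuhu*.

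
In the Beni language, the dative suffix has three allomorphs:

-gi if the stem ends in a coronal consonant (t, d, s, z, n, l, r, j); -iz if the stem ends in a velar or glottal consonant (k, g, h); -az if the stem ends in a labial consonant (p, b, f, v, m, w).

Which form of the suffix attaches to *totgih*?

*totgih* — final consonant /h/ (velar/glottal) → -iz.

-iz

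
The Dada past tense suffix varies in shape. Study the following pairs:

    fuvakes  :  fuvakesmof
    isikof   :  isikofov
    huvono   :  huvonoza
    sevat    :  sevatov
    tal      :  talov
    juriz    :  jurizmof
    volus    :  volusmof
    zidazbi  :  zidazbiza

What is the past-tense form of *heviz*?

hevizmof

The pattern is sibilance of the final sound: -mof when the stem ends in a sibilant (*fuvakes*, *juriz*, *volus*); -ov when the stem ends in a non-sibilant consonant (*isikof*, *sevat*, *tal*); -za when the stem ends in a vowel (*huvono*, *zidazbi*).
Since the final sound of *heviz* is /z/ (a sibilant), it takes -mof, giving *hevizmof*.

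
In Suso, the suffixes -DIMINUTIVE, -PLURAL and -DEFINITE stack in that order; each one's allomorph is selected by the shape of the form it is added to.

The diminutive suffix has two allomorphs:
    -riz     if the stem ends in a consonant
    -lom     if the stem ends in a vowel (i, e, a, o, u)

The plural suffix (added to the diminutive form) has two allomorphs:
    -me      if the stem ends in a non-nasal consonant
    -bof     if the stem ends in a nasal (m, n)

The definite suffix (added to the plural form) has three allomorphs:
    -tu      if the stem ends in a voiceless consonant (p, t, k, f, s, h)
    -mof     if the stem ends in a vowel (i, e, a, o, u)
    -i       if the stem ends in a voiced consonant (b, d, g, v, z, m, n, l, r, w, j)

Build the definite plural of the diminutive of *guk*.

gukrizmemof

The final sound of *guk* is /k/, which is a consonant, so the diminutive suffix is -riz, giving *gukriz*.
The final consonant of the diminutive form *gukriz* is /z/, which is non-nasal, so the plural suffix is -me, giving *gukrizme*.
Since the final sound of the plural form *gukrizme* is /e/ (a vowel), it takes -mof, giving *gukrizmemof*.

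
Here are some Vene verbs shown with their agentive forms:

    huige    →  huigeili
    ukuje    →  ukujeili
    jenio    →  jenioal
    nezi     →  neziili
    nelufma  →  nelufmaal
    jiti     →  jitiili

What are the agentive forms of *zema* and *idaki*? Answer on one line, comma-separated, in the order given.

zemaal, idakiili

The suffix is conditioned by the last vowel: -ili when the last vowel of the stem is a front vowel (*huige*, *ukuje*, *nezi*, *jiti*); -al when the last vowel of the stem is a back vowel (*jenio*, *nelufma*).
*zema*: last vowel = /a/, a back vowel → -al → *zemaal*.
Since the last vowel of *idaki* is /i/ (a front vowel), it takes -ili, giving *idakiili*.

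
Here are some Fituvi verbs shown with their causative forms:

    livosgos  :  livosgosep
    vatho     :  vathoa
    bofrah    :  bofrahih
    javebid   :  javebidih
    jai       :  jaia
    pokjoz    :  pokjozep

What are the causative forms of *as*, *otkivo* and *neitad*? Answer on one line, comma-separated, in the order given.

asep, otkivoa, neitadih

Looking at the final sound of each stem: -ep when the stem ends in a sibilant (*livosgos*, *pokjoz*); -ih when the stem ends in a non-sibilant consonant (*bofrah*, *javebid*); -a when the stem ends in a vowel (*vatho*, *jai*).
*as* — final sound /s/ (a sibilant) → -ep → *asep*.
The final sound of *otkivo* is /o/, which is a vowel, so the suffix is -a, giving *otkivoa*.
Since the final sound of *neitad* is /d/ (a non-sibilant consonant), it takes -ih, giving *neitadih*.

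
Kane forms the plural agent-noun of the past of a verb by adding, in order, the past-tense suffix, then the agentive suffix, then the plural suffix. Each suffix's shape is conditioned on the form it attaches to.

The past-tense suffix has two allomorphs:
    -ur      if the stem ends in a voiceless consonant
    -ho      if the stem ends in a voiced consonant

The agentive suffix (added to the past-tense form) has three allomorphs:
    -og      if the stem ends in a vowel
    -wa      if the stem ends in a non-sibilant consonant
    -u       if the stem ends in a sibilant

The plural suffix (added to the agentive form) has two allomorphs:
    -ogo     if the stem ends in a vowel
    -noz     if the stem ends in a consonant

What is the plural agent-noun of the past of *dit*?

diturwaogo

*dit* — final consonant /t/ (voiceless) → -ur → *ditur*.
The past-tense form *ditur* — final sound /r/ (a non-sibilant consonant) → -wa → *diturwa*.
The agentive form *diturwa*: final sound = /a/, a vowel → -ogo → *diturwaogo*.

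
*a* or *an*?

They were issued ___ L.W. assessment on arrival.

The indefinite article is chosen by the initial *sound* of the following word, not its spelling.
The initialism *L.W.* is read letter by letter; the first letter, L, is pronounced /ɛl/, which begins with a vowel sound.
So the article is *an*: They were issued an L.W. assessment on arrival.

an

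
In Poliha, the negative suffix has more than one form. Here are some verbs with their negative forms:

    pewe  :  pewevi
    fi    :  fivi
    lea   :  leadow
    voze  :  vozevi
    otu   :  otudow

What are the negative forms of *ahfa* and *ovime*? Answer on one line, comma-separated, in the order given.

ahfadow, ovimevi

The pattern is front/back vowel harmony: -vi when the last vowel of the stem is a front vowel (*pewe*, *fi*, *voze*); -dow when the last vowel of the stem is a back vowel (*lea*, *otu*).
*ahfa*: last vowel = /a/, a back vowel → -dow → *ahfadow*.
The last vowel of *ovime* is /e/, which is a front vowel, so the suffix is -vi, giving *ovimevi*.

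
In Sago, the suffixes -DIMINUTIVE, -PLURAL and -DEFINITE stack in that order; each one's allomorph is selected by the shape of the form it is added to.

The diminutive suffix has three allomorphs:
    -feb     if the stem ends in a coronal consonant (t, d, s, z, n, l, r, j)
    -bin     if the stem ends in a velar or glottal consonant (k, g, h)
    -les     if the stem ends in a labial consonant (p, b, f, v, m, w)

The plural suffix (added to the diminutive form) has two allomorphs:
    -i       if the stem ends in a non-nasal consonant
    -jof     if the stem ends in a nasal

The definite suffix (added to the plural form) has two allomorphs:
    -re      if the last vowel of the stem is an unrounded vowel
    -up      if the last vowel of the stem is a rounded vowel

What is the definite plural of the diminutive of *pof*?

*pof*: final consonant = /f/, labial → -les → *pofles*.
The final consonant of the diminutive form *pofles* is /s/, which is non-nasal, so the plural suffix is -i, giving *poflesi*.
The plural form *poflesi*: last vowel = /i/, an unrounded vowel → -re → *poflesire*.

poflesire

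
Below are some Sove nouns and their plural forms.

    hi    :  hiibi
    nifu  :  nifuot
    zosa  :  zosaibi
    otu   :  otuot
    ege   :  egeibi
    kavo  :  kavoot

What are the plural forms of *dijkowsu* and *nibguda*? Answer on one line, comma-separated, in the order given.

Looking at the last vowel of each stem: -ot when the last vowel of the stem is a rounded vowel (*nifu*, *otu*, *kavo*); -ibi when the last vowel of the stem is an unrounded vowel (*hi*, *zosa*, *ege*).
Since the last vowel of *dijkowsu* is /u/ (a rounded vowel), it takes -ot, giving *dijkowsuot*.
*nibguda* — last vowel /a/ (an unrounded vowel) → -ibi → *nibgudaibi*.

dijkowsuot, nibgudaibi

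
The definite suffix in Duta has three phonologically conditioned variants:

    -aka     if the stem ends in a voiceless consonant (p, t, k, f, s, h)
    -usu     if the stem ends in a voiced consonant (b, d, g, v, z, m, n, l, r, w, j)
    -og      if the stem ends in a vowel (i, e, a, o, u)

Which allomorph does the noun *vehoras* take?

*vehoras* — final sound /s/ (a voiceless consonant) → -aka.

-aka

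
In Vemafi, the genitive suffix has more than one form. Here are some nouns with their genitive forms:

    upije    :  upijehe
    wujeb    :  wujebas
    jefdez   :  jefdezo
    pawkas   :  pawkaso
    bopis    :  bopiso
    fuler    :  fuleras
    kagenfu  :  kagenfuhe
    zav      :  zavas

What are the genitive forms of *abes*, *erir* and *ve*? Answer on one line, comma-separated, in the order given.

The alternation tracks the final sound of the stem — -o when the stem ends in a sibilant (*jefdez*, *pawkas*, *bopis*); -as when the stem ends in a non-sibilant consonant (*wujeb*, *fuler*, *zav*); -he when the stem ends in a vowel (*upije*, *kagenfu*).
Since the final sound of *abes* is /s/ (a sibilant), it takes -o, giving *abeso*.
*erir* — final sound /r/ (a non-sibilant consonant) → -as → *eriras*.
Since the final sound of *ve* is /e/ (a vowel), it takes -he, giving *vehe*.

abeso, eriras, vehe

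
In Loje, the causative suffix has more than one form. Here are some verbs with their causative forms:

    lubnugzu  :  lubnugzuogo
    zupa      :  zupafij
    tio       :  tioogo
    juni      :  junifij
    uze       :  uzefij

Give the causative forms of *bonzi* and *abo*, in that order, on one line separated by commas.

bonzifij, aboogo

The pattern is rounding harmony: -ogo when the last vowel of the stem is a rounded vowel (*lubnugzu*, *tio*); -fij when the last vowel of the stem is an unrounded vowel (*zupa*, *juni*, *uze*).
The last vowel of *bonzi* is /i/, which is an unrounded vowel, so the suffix is -fij, giving *bonzifij*.
*abo*: last vowel = /o/, a rounded vowel → -ogo → *aboogo*.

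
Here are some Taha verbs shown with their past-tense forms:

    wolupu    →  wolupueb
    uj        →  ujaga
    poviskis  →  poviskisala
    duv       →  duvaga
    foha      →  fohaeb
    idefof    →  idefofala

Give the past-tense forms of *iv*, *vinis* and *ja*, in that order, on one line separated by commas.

ivaga, vinisala, jaeb

The suffix is conditioned by the final sound: -ala when the stem ends in a voiceless consonant (*poviskis*, *idefof*); -aga when the stem ends in a voiced consonant (*uj*, *duv*); -eb when the stem ends in a vowel (*wolupu*, *foha*).
*iv* — final sound /v/ (a voiced consonant) → -aga → *ivaga*.
The final sound of *vinis* is /s/, which is a voiceless consonant, so the suffix is -ala, giving *vinisala*.
Since the final sound of *ja* is /a/ (a vowel), it takes -eb, giving *jaeb*.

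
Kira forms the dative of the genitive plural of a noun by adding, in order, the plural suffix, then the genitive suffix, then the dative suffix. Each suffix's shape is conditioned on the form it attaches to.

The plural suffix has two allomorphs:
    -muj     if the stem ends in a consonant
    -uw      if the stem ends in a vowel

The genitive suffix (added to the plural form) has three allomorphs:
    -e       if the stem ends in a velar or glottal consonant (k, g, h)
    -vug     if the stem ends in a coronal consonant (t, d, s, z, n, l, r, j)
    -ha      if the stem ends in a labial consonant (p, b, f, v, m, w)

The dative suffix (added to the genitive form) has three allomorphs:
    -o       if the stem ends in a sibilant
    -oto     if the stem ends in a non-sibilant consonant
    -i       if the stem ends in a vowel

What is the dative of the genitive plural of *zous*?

*zous* — final sound /s/ (a consonant) → -muj → *zousmuj*.
The plural form *zousmuj*: final consonant = /j/, coronal → -vug → *zousmujvug*.
The final sound of the genitive form *zousmujvug* is /g/, which is a non-sibilant consonant, so the dative suffix is -oto, giving *zousmujvugoto*.

zousmujvugoto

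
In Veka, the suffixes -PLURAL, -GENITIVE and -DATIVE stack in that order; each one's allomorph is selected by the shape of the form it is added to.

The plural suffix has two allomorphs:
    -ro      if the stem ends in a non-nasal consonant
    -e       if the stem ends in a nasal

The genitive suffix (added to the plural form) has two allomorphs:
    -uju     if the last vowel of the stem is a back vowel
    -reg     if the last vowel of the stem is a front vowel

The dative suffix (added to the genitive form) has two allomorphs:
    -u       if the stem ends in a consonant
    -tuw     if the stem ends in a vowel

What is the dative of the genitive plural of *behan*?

behaneregu

*behan* — final consonant /n/ (a nasal) → -e → *behane*.
The last vowel of the plural form *behane* is /e/, which is a front vowel, so the genitive suffix is -reg, giving *behanereg*.
Since the final sound of the genitive form *behanereg* is /g/ (a consonant), it takes -u, giving *behaneregu*.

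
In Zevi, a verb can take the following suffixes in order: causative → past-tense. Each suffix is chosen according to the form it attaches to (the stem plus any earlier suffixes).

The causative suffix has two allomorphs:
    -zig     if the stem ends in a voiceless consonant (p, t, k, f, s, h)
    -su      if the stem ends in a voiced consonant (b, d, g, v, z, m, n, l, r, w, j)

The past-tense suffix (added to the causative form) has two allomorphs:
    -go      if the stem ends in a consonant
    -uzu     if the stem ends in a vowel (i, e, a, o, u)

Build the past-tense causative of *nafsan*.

Since the final consonant of *nafsan* is /n/ (voiced), it takes -su, giving *nafsansu*.
The causative form *nafsansu*: final sound = /u/, a vowel → -uzu → *nafsansuuzu*.

nafsansuuzu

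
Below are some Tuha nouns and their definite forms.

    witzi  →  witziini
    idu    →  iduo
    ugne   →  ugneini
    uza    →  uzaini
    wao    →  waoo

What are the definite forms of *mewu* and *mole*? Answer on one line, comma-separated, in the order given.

The pattern is rounding harmony: -o when the last vowel of the stem is a rounded vowel (*idu*, *wao*); -ini when the last vowel of the stem is an unrounded vowel (*witzi*, *ugne*, *uza*).
*mewu* — last vowel /u/ (a rounded vowel) → -o → *mewuo*.
Since the last vowel of *mole* is /e/ (an unrounded vowel), it takes -ini, giving *moleini*.

mewuo, moleini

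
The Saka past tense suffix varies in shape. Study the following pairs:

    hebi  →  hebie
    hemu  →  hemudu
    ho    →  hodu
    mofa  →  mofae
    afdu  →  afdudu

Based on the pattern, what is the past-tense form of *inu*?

The alternation tracks the last vowel of the stem — -du when the last vowel of the stem is a rounded vowel (*hemu*, *ho*, *afdu*); -e when the last vowel of the stem is an unrounded vowel (*hebi*, *mofa*).
*inu* — last vowel /u/ (a rounded vowel) → -du → *inudu*.

inudu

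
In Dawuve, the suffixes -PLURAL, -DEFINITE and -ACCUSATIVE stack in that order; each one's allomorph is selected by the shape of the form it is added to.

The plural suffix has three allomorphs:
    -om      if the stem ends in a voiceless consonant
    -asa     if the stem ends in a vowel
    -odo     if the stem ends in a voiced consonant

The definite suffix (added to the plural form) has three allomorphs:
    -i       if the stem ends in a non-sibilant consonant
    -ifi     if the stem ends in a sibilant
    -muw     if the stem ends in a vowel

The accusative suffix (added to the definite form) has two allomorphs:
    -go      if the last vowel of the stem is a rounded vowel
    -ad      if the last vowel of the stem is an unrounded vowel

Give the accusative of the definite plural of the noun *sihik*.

*sihik* — final sound /k/ (a voiceless consonant) → -om → *sihikom*.
The plural form *sihikom* — final sound /m/ (a non-sibilant consonant) → -i → *sihikomi*.
Since the last vowel of the definite form *sihikomi* is /i/ (an unrounded vowel), it takes -ad, giving *sihikomiad*.

sihikomiad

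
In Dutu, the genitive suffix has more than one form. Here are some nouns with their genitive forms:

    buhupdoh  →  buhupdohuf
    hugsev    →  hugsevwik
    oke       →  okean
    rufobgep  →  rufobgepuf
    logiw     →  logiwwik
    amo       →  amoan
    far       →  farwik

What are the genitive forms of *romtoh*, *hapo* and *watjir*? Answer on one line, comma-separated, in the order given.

The pattern is voicing of the final sound: -uf when the stem ends in a voiceless consonant (*buhupdoh*, *rufobgep*); -wik when the stem ends in a voiced consonant (*hugsev*, *logiw*, *far*); -an when the stem ends in a vowel (*oke*, *amo*).
*romtoh* — final sound /h/ (a voiceless consonant) → -uf → *romtohuf*.
The final sound of *hapo* is /o/, which is a vowel, so the suffix is -an, giving *hapoan*.
Since the final sound of *watjir* is /r/ (a voiced consonant), it takes -wik, giving *watjirwik*.

romtohuf, hapoan, watjirwik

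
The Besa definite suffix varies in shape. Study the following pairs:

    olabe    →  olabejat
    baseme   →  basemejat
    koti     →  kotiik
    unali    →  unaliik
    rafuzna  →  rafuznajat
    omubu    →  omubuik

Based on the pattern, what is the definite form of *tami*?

The alternation tracks the last vowel of the stem — -ik when the last vowel of the stem is a high vowel (*koti*, *unali*, *omubu*); -jat when the last vowel of the stem is a non-high vowel (*olabe*, *baseme*, *rafuzna*).
The last vowel of *tami* is /i/, which is a high vowel, so the suffix is -ik, giving *tamiik*.

tamiik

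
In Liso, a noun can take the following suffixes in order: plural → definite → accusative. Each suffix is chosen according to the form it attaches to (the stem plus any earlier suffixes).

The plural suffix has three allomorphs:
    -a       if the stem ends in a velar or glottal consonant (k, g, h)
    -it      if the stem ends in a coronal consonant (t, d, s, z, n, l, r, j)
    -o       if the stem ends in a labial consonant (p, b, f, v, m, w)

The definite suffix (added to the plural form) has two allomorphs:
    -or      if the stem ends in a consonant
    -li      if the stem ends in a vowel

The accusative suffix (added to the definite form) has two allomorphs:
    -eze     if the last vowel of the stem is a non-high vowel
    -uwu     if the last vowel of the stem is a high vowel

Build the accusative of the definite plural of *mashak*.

mashakaliuwu

The final consonant of *mashak* is /k/, which is velar/glottal, so the plural suffix is -a, giving *mashaka*.
Since the final sound of the plural form *mashaka* is /a/ (a vowel), it takes -li, giving *mashakali*.
The definite form *mashakali* — last vowel /i/ (a high vowel) → -uwu → *mashakaliuwu*.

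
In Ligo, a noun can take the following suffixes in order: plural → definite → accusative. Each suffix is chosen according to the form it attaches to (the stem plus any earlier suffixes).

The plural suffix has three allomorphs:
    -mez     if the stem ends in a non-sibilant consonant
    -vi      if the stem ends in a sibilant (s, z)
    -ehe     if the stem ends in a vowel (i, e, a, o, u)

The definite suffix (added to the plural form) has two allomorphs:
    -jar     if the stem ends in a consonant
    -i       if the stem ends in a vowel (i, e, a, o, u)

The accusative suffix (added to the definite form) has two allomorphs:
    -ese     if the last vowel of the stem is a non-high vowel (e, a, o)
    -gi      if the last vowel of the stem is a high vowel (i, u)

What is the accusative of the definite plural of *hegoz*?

hegozviigi

*hegoz*: final sound = /z/, a sibilant → -vi → *hegozvi*.
The plural form *hegozvi*: final sound = /i/, a vowel → -i → *hegozvii*.
Since the last vowel of the definite form *hegozvii* is /i/ (a high vowel), it takes -gi, giving *hegozviigi*.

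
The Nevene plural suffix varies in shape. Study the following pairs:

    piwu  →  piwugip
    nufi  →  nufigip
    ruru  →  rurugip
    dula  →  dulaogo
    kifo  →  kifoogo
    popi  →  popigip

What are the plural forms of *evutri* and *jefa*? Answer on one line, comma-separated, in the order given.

The alternation tracks the last vowel of the stem — -gip when the last vowel of the stem is a high vowel (*piwu*, *nufi*, *ruru*, *popi*); -ogo when the last vowel of the stem is a non-high vowel (*dula*, *kifo*).
*evutri*: last vowel = /i/, a high vowel → -gip → *evutrigip*.
*jefa* — last vowel /a/ (a non-high vowel) → -ogo → *jefaogo*.

evutrigip, jefaogo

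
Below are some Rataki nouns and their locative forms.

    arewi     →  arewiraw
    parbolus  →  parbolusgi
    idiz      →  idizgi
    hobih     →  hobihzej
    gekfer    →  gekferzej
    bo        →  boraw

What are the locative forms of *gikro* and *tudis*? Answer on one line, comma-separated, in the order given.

The alternation tracks the final sound of the stem — -gi when the stem ends in a sibilant (*parbolus*, *idiz*); -zej when the stem ends in a non-sibilant consonant (*hobih*, *gekfer*); -raw when the stem ends in a vowel (*arewi*, *bo*).
The final sound of *gikro* is /o/, which is a vowel, so the suffix is -raw, giving *gikroraw*.
Since the final sound of *tudis* is /s/ (a sibilant), it takes -gi, giving *tudisgi*.

gikroraw, tudisgi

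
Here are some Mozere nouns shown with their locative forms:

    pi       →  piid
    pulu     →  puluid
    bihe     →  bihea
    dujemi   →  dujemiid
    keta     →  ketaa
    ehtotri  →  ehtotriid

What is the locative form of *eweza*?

ewezaa

Looking at the last vowel of each stem: -id when the last vowel of the stem is a high vowel (*pi*, *pulu*, *dujemi*, *ehtotri*); -a when the last vowel of the stem is a non-high vowel (*bihe*, *keta*).
*eweza* — last vowel /a/ (a non-high vowel) → -a → *ewezaa*.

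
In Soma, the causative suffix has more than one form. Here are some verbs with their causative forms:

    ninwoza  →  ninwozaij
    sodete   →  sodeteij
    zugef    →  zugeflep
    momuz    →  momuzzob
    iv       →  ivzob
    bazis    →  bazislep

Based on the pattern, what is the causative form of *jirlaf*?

The suffix is conditioned by the final sound: -lep when the stem ends in a voiceless consonant (*zugef*, *bazis*); -zob when the stem ends in a voiced consonant (*momuz*, *iv*); -ij when the stem ends in a vowel (*ninwoza*, *sodete*).
*jirlaf* — final sound /f/ (a voiceless consonant) → -lep → *jirlaflep*.

jirlaflep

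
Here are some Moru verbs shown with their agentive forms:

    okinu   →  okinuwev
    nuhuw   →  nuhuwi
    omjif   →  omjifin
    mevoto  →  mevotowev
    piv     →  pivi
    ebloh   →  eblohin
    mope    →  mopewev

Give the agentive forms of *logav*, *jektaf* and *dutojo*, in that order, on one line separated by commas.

logavi, jektafin, dutojowev

The alternation tracks the final sound of the stem — -in when the stem ends in a voiceless consonant (*omjif*, *ebloh*); -i when the stem ends in a voiced consonant (*nuhuw*, *piv*); -wev when the stem ends in a vowel (*okinu*, *mevoto*, *mope*).
*logav*: final sound = /v/, a voiced consonant → -i → *logavi*.
*jektaf* — final sound /f/ (a voiceless consonant) → -in → *jektafin*.
*dutojo* — final sound /o/ (a vowel) → -wev → *dutojowev*.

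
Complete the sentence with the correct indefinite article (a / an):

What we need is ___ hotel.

a

The indefinite article is chosen by the initial *sound* of the following word, not its spelling.
*hotel* begins with the sound /h/ (h is pronounced) — a consonant sound.
So the article is *a*: What we need is a hotel.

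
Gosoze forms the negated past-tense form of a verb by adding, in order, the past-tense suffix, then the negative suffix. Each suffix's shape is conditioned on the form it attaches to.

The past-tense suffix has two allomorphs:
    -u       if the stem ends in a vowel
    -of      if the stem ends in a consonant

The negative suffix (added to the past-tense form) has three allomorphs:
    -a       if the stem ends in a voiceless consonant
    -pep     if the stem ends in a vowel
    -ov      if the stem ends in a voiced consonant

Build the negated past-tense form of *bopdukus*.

The final sound of *bopdukus* is /s/, which is a consonant, so the past-tense suffix is -of, giving *bopdukusof*.
The final sound of the past-tense form *bopdukusof* is /f/, which is a voiceless consonant, so the negative suffix is -a, giving *bopdukusofa*.

bopdukusofa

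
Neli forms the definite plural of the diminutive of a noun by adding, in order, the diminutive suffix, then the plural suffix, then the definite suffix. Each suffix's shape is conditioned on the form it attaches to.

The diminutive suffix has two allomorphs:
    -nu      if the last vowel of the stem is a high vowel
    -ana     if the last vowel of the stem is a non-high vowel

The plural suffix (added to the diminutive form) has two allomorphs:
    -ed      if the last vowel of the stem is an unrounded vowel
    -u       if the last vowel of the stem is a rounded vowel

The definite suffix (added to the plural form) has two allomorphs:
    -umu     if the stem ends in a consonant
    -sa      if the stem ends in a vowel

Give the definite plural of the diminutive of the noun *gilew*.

gilewanaedumu

*gilew* — last vowel /e/ (a non-high vowel) → -ana → *gilewana*.
Since the last vowel of the diminutive form *gilewana* is /a/ (an unrounded vowel), it takes -ed, giving *gilewanaed*.
The final sound of the plural form *gilewanaed* is /d/, which is a consonant, so the definite suffix is -umu, giving *gilewanaedumu*.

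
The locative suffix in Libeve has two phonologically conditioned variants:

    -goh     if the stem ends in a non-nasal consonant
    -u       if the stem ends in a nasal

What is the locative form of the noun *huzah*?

*huzah* — final consonant /h/ (non-nasal) → -goh → *huzahgoh*.

huzahgoh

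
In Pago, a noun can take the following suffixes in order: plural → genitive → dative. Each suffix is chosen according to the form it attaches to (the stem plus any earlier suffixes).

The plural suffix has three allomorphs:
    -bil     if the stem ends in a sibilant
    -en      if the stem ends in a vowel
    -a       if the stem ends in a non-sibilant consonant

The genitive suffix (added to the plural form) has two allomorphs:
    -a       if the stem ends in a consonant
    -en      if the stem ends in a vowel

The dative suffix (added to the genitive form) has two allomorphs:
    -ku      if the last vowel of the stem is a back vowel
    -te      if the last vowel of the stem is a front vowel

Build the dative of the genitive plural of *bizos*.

bizosbilaku

*bizos* — final sound /s/ (a sibilant) → -bil → *bizosbil*.
The final sound of the plural form *bizosbil* is /l/, which is a consonant, so the genitive suffix is -a, giving *bizosbila*.
The genitive form *bizosbila*: last vowel = /a/, a back vowel → -ku → *bizosbilaku*.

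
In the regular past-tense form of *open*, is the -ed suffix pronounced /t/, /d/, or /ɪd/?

/d/

The stem *open* ends in a voiced sound other than /d/.
The -ed suffix is realized as /ɪd/ after /t, d/; as /t/ after other voiceless consonants; and as /d/ after other voiced sounds.
So -ed on *open* is pronounced /d/.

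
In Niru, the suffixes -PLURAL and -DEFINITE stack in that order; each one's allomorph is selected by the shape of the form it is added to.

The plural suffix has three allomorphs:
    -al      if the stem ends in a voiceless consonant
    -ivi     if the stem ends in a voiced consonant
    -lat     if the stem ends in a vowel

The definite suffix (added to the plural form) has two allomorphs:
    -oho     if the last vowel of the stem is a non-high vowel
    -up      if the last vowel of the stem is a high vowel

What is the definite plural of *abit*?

abitaloho

*abit* — final sound /t/ (a voiceless consonant) → -al → *abital*.
The plural form *abital*: last vowel = /a/, a non-high vowel → -oho → *abitaloho*.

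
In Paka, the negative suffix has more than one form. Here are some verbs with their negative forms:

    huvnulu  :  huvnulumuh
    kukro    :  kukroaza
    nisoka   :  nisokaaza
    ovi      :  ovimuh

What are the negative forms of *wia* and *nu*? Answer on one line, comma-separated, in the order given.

The pattern is height harmony: -muh when the last vowel of the stem is a high vowel (*huvnulu*, *ovi*); -aza when the last vowel of the stem is a non-high vowel (*kukro*, *nisoka*).
Since the last vowel of *wia* is /a/ (a non-high vowel), it takes -aza, giving *wiaaza*.
*nu*: last vowel = /u/, a high vowel → -muh → *numuh*.

wiaaza, numuh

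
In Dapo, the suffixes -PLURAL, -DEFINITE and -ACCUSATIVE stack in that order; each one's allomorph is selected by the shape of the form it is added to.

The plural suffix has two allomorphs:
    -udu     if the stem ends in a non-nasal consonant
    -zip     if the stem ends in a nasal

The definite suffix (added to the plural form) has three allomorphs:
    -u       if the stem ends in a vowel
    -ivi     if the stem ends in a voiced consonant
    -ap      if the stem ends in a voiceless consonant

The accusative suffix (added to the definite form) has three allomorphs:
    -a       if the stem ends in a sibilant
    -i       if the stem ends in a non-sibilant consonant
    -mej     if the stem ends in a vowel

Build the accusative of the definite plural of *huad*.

The final consonant of *huad* is /d/, which is non-nasal, so the plural suffix is -udu, giving *huadudu*.
The final sound of the plural form *huadudu* is /u/, which is a vowel, so the definite suffix is -u, giving *huaduduu*.
The definite form *huaduduu* — final sound /u/ (a vowel) → -mej → *huaduduumej*.

huaduduumej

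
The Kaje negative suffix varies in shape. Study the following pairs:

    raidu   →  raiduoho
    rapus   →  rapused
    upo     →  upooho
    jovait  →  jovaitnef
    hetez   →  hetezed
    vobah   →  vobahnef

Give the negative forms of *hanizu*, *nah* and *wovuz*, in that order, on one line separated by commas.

hanizuoho, nahnef, wovuzed

Looking at the final sound of each stem: -ed when the stem ends in a sibilant (*rapus*, *hetez*); -nef when the stem ends in a non-sibilant consonant (*jovait*, *vobah*); -oho when the stem ends in a vowel (*raidu*, *upo*).
The final sound of *hanizu* is /u/, which is a vowel, so the suffix is -oho, giving *hanizuoho*.
Since the final sound of *nah* is /h/ (a non-sibilant consonant), it takes -nef, giving *nahnef*.
*wovuz*: final sound = /z/, a sibilant → -ed → *wovuzed*.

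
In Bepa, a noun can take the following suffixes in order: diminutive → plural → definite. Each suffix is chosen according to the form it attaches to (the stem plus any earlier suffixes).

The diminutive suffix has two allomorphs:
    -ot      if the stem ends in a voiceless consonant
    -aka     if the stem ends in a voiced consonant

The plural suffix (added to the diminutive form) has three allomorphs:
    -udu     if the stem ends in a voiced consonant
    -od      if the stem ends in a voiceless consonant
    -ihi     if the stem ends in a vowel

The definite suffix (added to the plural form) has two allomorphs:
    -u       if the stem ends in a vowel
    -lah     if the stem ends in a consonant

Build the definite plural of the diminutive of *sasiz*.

*sasiz*: final consonant = /z/, voiced → -aka → *sasizaka*.
The diminutive form *sasizaka*: final sound = /a/, a vowel → -ihi → *sasizakaihi*.
The final sound of the plural form *sasizakaihi* is /i/, which is a vowel, so the definite suffix is -u, giving *sasizakaihiu*.

sasizakaihiu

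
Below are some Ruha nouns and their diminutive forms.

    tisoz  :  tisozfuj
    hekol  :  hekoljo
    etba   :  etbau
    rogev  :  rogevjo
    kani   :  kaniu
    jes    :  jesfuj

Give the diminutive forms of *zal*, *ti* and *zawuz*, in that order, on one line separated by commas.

Looking at the final sound of each stem: -fuj when the stem ends in a sibilant (*tisoz*, *jes*); -jo when the stem ends in a non-sibilant consonant (*hekol*, *rogev*); -u when the stem ends in a vowel (*etba*, *kani*).
Since the final sound of *zal* is /l/ (a non-sibilant consonant), it takes -jo, giving *zaljo*.
The final sound of *ti* is /i/, which is a vowel, so the suffix is -u, giving *tiu*.
The final sound of *zawuz* is /z/, which is a sibilant, so the suffix is -fuj, giving *zawuzfuj*.

zaljo, tiu, zawuzfuj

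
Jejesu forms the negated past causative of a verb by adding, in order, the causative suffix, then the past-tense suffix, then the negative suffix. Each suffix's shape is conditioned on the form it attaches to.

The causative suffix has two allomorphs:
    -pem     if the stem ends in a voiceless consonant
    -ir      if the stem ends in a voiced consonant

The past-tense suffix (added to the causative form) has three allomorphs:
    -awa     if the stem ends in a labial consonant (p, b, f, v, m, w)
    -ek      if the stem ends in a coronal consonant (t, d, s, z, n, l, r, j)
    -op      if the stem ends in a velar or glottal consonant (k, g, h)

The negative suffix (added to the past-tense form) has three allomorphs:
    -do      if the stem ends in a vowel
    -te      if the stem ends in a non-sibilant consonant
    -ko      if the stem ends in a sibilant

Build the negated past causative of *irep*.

ireppemawado

Since the final consonant of *irep* is /p/ (voiceless), it takes -pem, giving *ireppem*.
Since the final consonant of the causative form *ireppem* is /m/ (labial), it takes -awa, giving *ireppemawa*.
Since the final sound of the past-tense form *ireppemawa* is /a/ (a vowel), it takes -do, giving *ireppemawado*.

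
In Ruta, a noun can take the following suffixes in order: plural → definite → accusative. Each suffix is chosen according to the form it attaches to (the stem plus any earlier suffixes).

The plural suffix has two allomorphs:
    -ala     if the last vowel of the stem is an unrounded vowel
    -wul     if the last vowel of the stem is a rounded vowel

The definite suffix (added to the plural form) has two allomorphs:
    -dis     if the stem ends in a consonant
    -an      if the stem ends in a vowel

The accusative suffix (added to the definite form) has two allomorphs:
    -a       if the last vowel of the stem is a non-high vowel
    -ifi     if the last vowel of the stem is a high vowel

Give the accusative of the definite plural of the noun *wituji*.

*wituji*: last vowel = /i/, an unrounded vowel → -ala → *witujiala*.
The final sound of the plural form *witujiala* is /a/, which is a vowel, so the definite suffix is -an, giving *witujialaan*.
The definite form *witujialaan*: last vowel = /a/, a non-high vowel → -a → *witujialaana*.

witujialaana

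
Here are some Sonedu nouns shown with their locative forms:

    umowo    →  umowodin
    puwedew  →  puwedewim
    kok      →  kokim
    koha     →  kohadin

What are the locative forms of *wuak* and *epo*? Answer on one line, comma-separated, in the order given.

wuakim, epodin

The suffix is conditioned by the final sound: -im when the stem ends in a consonant (*puwedew*, *kok*); -din when the stem ends in a vowel (*umowo*, *koha*).
*wuak* — final sound /k/ (a consonant) → -im → *wuakim*.
*epo* — final sound /o/ (a vowel) → -din → *epodin*.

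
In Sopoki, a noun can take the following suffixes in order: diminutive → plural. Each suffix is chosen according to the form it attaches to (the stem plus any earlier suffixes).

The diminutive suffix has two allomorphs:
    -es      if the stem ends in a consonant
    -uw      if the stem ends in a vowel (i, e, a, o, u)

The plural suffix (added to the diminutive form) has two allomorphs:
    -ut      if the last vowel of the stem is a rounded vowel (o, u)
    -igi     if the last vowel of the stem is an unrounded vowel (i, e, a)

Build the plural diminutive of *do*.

douwut

Since the final sound of *do* is /o/ (a vowel), it takes -uw, giving *douw*.
The diminutive form *douw* — last vowel /u/ (a rounded vowel) → -ut → *douwut*.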